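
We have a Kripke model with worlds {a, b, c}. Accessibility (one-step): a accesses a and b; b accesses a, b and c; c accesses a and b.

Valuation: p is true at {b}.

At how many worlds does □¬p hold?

a: successors {a, b}; ¬p there: a:T, b:F. ✗
b: successors {a, b, c}; ¬p there: a:T, b:F, c:T. ✗
c: successors {a, b}; ¬p there: a:T, b:F. ✗
Satisfying worlds: ∅.

0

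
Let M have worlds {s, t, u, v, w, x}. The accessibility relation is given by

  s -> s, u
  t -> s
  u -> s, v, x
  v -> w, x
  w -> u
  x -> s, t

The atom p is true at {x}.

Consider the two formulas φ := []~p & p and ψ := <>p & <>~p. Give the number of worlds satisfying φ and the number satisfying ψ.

1 and 2

For []~p & p:
s: []~p is T, p is F. ✗
t: []~p is T, p is F. ✗
u: []~p is F, p is F. ✗
v: []~p is F, p is F. ✗
w: []~p is T, p is F. ✗
x: []~p is T, p is T. ✓
— 1 world.
For <>p & <>~p:
s: <>p is F, <>~p is T. ✗
t: <>p is F, <>~p is T. ✗
u: <>p is T, <>~p is T. ✓
v: <>p is T, <>~p is T. ✓
w: <>p is F, <>~p is T. ✗
x: <>p is F, <>~p is T. ✗
— 2 worlds.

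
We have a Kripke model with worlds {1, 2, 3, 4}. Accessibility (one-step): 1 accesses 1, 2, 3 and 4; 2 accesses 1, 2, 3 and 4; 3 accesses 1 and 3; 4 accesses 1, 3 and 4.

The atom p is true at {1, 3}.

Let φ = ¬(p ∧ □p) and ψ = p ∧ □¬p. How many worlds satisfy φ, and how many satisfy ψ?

For ¬(p ∧ □p):
1: p ∧ □p is F. ✓
2: p ∧ □p is F. ✓
3: p ∧ □p is T. ✗
4: p ∧ □p is F. ✓
— 3 worlds.
For p ∧ □¬p:
1: p is T, □¬p is F. ✗
2: p is F, □¬p is F. ✗
3: p is T, □¬p is F. ✗
4: p is F, □¬p is F. ✗
— 0 worlds.

3 and 0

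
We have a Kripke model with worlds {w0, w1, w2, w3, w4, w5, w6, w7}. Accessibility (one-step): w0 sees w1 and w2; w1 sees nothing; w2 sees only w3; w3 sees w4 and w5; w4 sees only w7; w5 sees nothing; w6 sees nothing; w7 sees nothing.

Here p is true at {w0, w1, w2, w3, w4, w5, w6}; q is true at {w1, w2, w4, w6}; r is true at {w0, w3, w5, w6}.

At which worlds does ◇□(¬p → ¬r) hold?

w0: successors {w1, w2}; □(¬p → ¬r) there: w1:T, w2:T. ✓
w1: no successors, so ◇□(¬p → ¬r) fails. ✗
w2: successors {w3}; □(¬p → ¬r) there: w3:T. ✓
w3: successors {w4, w5}; □(¬p → ¬r) there: w4:T, w5:T. ✓
w4: successors {w7}; □(¬p → ¬r) there: w7:T. ✓
w5: no successors, so ◇□(¬p → ¬r) fails. ✗
w6: no successors, so ◇□(¬p → ¬r) fails. ✗
w7: no successors, so ◇□(¬p → ¬r) fails. ✗

{w0, w2, w3, w4}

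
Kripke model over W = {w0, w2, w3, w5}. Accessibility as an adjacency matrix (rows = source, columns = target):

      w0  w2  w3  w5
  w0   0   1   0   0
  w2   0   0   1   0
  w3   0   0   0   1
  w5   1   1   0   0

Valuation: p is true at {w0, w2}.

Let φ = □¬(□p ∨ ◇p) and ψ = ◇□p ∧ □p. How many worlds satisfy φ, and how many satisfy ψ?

2 and 1

For □¬(□p ∨ ◇p):
w0: successors {w2}; ¬(□p ∨ ◇p) there: w2:T. ✓
w2: successors {w3}; ¬(□p ∨ ◇p) there: w3:T. ✓
w3: successors {w5}; ¬(□p ∨ ◇p) there: w5:F. ✗
w5: successors {w0, w2}; ¬(□p ∨ ◇p) there: w0:F, w2:T. ✗
— 2 worlds.
For ◇□p ∧ □p:
w0: ◇□p is F, □p is T. ✗
w2: ◇□p is F, □p is F. ✗
w3: ◇□p is T, □p is F. ✗
w5: ◇□p is T, □p is T. ✓
— 1 world.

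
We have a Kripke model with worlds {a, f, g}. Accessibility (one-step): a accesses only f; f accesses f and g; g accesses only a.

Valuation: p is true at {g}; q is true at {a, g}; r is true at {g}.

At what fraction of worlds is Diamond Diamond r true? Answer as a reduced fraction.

2/3

a: successors {f}; Diamond r there: f:T. ✓
f: successors {f, g}; Diamond r there: f:T, g:F. ✓
g: successors {a}; Diamond r there: a:F. ✗
That's 2 of 3 worlds, so 2/3.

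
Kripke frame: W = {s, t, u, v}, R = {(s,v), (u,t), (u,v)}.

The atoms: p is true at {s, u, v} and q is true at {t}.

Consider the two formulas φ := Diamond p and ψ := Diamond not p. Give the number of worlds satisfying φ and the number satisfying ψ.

2 and 1

For Diamond p:
s: successors {v}; p there: v:T. ✓
t: no successors, so Diamond p fails. ✗
u: successors {t, v}; p there: t:F, v:T. ✓
v: no successors, so Diamond p fails. ✗
— 2 worlds.
For Diamond not p:
s: successors {v}; not p there: v:F. ✗
t: no successors, so Diamond not p fails. ✗
u: successors {t, v}; not p there: t:T, v:F. ✓
v: no successors, so Diamond not p fails. ✗
— 1 world.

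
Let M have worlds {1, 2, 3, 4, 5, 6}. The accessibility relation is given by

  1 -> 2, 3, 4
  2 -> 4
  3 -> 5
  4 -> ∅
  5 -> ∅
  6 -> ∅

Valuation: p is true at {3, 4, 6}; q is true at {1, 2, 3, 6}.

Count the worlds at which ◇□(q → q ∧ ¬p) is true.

1: successors {2, 3, 4}; □(q → q ∧ ¬p) there: 2:T, 3:T, 4:T. ✓
2: successors {4}; □(q → q ∧ ¬p) there: 4:T. ✓
3: successors {5}; □(q → q ∧ ¬p) there: 5:T. ✓
4: no successors, so ◇□(q → q ∧ ¬p) fails. ✗
5: no successors, so ◇□(q → q ∧ ¬p) fails. ✗
6: no successors, so ◇□(q → q ∧ ¬p) fails. ✗
Satisfying worlds: {1, 2, 3}.

3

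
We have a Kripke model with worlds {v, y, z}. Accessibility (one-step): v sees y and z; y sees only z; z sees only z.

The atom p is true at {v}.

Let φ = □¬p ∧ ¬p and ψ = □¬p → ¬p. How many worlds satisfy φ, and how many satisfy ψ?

2 and 2

For □¬p ∧ ¬p:
v: □¬p is T, ¬p is F. ✗
y: □¬p is T, ¬p is T. ✓
z: □¬p is T, ¬p is T. ✓
— 2 worlds.
For □¬p → ¬p:
v: □¬p is T, ¬p is F. ✗
y: □¬p is T, ¬p is T. ✓
z: □¬p is T, ¬p is T. ✓
— 2 worlds.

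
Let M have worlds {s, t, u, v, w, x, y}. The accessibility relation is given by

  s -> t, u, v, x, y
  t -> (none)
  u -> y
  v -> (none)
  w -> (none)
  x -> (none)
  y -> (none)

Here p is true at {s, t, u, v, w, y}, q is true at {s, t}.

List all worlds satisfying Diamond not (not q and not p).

s: successors {t, u, v, x, y}; not (not q and not p) there: t:T, u:T, v:T, x:F, y:T. ✓
t: no successors, so Diamond not (not q and not p) fails. ✗
u: successors {y}; not (not q and not p) there: y:T. ✓
v: no successors, so Diamond not (not q and not p) fails. ✗
w: no successors, so Diamond not (not q and not p) fails. ✗
x: no successors, so Diamond not (not q and not p) fails. ✗
y: no successors, so Diamond not (not q and not p) fails. ✗

{s, u}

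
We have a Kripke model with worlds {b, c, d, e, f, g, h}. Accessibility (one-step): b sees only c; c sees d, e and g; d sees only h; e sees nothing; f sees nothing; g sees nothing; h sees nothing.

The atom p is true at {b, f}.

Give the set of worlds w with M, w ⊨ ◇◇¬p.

{b, c}

b: successors {c}; ◇¬p there: c:T. ✓
c: successors {d, e, g}; ◇¬p there: d:T, e:F, g:F. ✓
d: successors {h}; ◇¬p there: h:F. ✗
e: no successors, so ◇◇¬p fails. ✗
f: no successors, so ◇◇¬p fails. ✗
g: no successors, so ◇◇¬p fails. ✗
h: no successors, so ◇◇¬p fails. ✗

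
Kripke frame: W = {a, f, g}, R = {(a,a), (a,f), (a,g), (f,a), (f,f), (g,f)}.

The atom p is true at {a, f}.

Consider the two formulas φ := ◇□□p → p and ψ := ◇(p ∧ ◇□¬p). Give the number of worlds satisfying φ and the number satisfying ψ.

For ◇□□p → p:
a: ◇□□p is T, p is T. ✓
f: ◇□□p is F, p is T. ✓
g: ◇□□p is F, p is F. ✓
— 3 worlds.
For ◇(p ∧ ◇□¬p):
a: successors {a, f, g}; p ∧ ◇□¬p there: a:F, f:F, g:F. ✗
f: successors {a, f}; p ∧ ◇□¬p there: a:F, f:F. ✗
g: successors {f}; p ∧ ◇□¬p there: f:F. ✗
— 0 worlds.

3 and 0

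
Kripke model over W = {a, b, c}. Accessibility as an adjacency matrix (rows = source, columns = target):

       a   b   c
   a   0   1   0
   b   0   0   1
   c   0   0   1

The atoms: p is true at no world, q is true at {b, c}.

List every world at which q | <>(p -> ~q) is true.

a: q is F, <>(p -> ~q) is T. ✓
b: q is T, <>(p -> ~q) is T. ✓
c: q is T, <>(p -> ~q) is T. ✓

{a, b, c}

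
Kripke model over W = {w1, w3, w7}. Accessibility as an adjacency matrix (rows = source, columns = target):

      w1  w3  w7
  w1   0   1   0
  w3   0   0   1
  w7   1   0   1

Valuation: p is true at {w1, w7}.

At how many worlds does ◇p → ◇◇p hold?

3

w1: ◇p is F, ◇◇p is T. ✓
w3: ◇p is T, ◇◇p is T. ✓
w7: ◇p is T, ◇◇p is T. ✓
Satisfying worlds: {w1, w3, w7}.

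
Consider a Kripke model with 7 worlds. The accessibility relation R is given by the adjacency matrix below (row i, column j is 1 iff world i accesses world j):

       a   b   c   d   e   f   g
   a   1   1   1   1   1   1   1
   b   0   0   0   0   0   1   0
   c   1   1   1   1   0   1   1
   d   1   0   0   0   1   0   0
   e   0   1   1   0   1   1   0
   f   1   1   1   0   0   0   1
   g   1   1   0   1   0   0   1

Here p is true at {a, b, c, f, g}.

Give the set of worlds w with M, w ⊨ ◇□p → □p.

{b, d, f}

a: ◇□p is T, □p is F. ✗
b: ◇□p is T, □p is T. ✓
c: ◇□p is T, □p is F. ✗
d: ◇□p is F, □p is F. ✓
e: ◇□p is T, □p is F. ✗
f: ◇□p is T, □p is T. ✓
g: ◇□p is T, □p is F. ✗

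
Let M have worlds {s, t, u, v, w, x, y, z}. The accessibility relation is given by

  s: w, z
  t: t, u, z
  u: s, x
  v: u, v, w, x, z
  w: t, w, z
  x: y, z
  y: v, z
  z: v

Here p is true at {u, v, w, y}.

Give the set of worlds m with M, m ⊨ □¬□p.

s: successors {w, z}; ¬□p there: w:T, z:F. ✗
t: successors {t, u, z}; ¬□p there: t:T, u:T, z:F. ✗
u: successors {s, x}; ¬□p there: s:T, x:T. ✓
v: successors {u, v, w, x, z}; ¬□p there: u:T, v:T, w:T, x:T, z:F. ✗
w: successors {t, w, z}; ¬□p there: t:T, w:T, z:F. ✗
x: successors {y, z}; ¬□p there: y:T, z:F. ✗
y: successors {v, z}; ¬□p there: v:T, z:F. ✗
z: successors {v}; ¬□p there: v:T. ✓

{u, z}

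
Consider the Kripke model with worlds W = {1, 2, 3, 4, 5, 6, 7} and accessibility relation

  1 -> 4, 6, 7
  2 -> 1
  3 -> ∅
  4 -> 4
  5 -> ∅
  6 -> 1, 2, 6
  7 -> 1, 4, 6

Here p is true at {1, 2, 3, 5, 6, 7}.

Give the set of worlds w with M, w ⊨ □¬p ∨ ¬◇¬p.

1: □¬p is F, ¬◇¬p is F. ✗
2: □¬p is F, ¬◇¬p is T. ✓
3: □¬p is T, ¬◇¬p is T. ✓
4: □¬p is T, ¬◇¬p is F. ✓
5: □¬p is T, ¬◇¬p is T. ✓
6: □¬p is F, ¬◇¬p is T. ✓
7: □¬p is F, ¬◇¬p is F. ✗

{2, 3, 4, 5, 6}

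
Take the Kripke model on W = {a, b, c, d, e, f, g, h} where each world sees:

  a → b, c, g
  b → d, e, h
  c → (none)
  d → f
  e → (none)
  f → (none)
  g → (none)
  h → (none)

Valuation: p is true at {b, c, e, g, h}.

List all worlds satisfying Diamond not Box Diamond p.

{a, b}

a: successors {b, c, g}; not Box Diamond p there: b:T, c:F, g:F. ✓
b: successors {d, e, h}; not Box Diamond p there: d:T, e:F, h:F. ✓
c: no successors, so Diamond not Box Diamond p fails. ✗
d: successors {f}; not Box Diamond p there: f:F. ✗
e: no successors, so Diamond not Box Diamond p fails. ✗
f: no successors, so Diamond not Box Diamond p fails. ✗
g: no successors, so Diamond not Box Diamond p fails. ✗
h: no successors, so Diamond not Box Diamond p fails. ✗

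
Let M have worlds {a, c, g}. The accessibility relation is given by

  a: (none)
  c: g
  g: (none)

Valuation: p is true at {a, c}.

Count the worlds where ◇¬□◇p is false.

a: no successors, so ◇¬□◇p fails. ✗
c: successors {g}; ¬□◇p there: g:F. ✗
g: no successors, so ◇¬□◇p fails. ✗
Satisfying worlds: ∅.
So ◇¬□◇p fails at the other 3 worlds.

3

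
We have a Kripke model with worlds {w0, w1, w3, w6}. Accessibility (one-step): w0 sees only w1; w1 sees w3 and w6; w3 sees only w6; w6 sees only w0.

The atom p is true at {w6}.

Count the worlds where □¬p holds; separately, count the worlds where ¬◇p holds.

For □¬p:
w0: successors {w1}; ¬p there: w1:T. ✓
w1: successors {w3, w6}; ¬p there: w3:T, w6:F. ✗
w3: successors {w6}; ¬p there: w6:F. ✗
w6: successors {w0}; ¬p there: w0:T. ✓
— 2 worlds.
For ¬◇p:
w0: ◇p is F. ✓
w1: ◇p is T. ✗
w3: ◇p is T. ✗
w6: ◇p is F. ✓
— 2 worlds.

2 and 2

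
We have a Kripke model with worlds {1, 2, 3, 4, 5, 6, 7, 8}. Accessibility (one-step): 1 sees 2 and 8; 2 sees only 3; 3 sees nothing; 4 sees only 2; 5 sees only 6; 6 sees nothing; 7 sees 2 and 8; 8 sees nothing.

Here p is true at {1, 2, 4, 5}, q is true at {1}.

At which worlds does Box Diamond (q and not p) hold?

{3, 6, 8}

1: successors {2, 8}; Diamond (q and not p) there: 2:F, 8:F. ✗
2: successors {3}; Diamond (q and not p) there: 3:F. ✗
3: no successors, so Box Diamond (q and not p) holds vacuously. ✓
4: successors {2}; Diamond (q and not p) there: 2:F. ✗
5: successors {6}; Diamond (q and not p) there: 6:F. ✗
6: no successors, so Box Diamond (q and not p) holds vacuously. ✓
7: successors {2, 8}; Diamond (q and not p) there: 2:F, 8:F. ✗
8: no successors, so Box Diamond (q and not p) holds vacuously. ✓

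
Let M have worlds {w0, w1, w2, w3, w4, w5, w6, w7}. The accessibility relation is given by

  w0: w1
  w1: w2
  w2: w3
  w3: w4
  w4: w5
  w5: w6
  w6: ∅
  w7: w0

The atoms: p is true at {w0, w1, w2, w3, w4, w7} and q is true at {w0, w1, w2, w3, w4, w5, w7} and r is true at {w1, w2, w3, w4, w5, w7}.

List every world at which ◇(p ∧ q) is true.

{w0, w1, w2, w3, w7}

w0: successors {w1}; p ∧ q there: w1:T. ✓
w1: successors {w2}; p ∧ q there: w2:T. ✓
w2: successors {w3}; p ∧ q there: w3:T. ✓
w3: successors {w4}; p ∧ q there: w4:T. ✓
w4: successors {w5}; p ∧ q there: w5:F. ✗
w5: successors {w6}; p ∧ q there: w6:F. ✗
w6: no successors, so ◇(p ∧ q) fails. ✗
w7: successors {w0}; p ∧ q there: w0:T. ✓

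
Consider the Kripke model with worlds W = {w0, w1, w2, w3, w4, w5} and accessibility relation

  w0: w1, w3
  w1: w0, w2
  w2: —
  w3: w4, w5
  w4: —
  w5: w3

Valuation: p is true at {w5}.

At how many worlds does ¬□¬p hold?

1

w0: □¬p is T. ✗
w1: □¬p is T. ✗
w2: □¬p is T. ✗
w3: □¬p is F. ✓
w4: □¬p is T. ✗
w5: □¬p is T. ✗
Satisfying worlds: {w3}.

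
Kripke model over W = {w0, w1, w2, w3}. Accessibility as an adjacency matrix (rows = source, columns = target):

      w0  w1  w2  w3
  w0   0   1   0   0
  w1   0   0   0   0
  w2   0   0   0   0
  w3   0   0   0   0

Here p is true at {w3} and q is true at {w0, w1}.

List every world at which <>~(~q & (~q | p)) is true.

{w0}

w0: successors {w1}; ~(~q & (~q | p)) there: w1:T. ✓
w1: no successors, so <>~(~q & (~q | p)) fails. ✗
w2: no successors, so <>~(~q & (~q | p)) fails. ✗
w3: no successors, so <>~(~q & (~q | p)) fails. ✗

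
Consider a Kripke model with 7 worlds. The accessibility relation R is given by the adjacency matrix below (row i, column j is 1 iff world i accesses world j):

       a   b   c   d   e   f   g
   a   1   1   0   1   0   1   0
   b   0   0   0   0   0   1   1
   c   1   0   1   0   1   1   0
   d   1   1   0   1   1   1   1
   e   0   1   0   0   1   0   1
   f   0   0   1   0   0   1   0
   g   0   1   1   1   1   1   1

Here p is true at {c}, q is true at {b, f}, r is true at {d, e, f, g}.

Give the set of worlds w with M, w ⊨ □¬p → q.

a: □¬p is T, q is F. ✗
b: □¬p is T, q is T. ✓
c: □¬p is F, q is F. ✓
d: □¬p is T, q is F. ✗
e: □¬p is T, q is F. ✗
f: □¬p is F, q is T. ✓
g: □¬p is F, q is F. ✓

{b, c, f, g}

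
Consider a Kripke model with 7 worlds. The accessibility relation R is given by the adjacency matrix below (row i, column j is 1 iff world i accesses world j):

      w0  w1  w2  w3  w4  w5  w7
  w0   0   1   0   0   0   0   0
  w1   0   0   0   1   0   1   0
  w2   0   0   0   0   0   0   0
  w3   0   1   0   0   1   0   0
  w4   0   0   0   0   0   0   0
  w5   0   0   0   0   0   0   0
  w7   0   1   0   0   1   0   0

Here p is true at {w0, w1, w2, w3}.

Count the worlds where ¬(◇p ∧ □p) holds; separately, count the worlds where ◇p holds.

For ¬(◇p ∧ □p):
w0: ◇p ∧ □p is T. ✗
w1: ◇p ∧ □p is F. ✓
w2: ◇p ∧ □p is F. ✓
w3: ◇p ∧ □p is F. ✓
w4: ◇p ∧ □p is F. ✓
w5: ◇p ∧ □p is F. ✓
w7: ◇p ∧ □p is F. ✓
— 6 worlds.
For ◇p:
w0: successors {w1}; p there: w1:T. ✓
w1: successors {w3, w5}; p there: w3:T, w5:F. ✓
w2: no successors, so ◇p fails. ✗
w3: successors {w1, w4}; p there: w1:T, w4:F. ✓
w4: no successors, so ◇p fails. ✗
w5: no successors, so ◇p fails. ✗
w7: successors {w1, w4}; p there: w1:T, w4:F. ✓
— 4 worlds.

6 and 4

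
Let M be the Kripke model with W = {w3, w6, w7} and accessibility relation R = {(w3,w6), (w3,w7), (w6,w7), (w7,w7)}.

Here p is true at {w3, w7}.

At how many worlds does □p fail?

1

w3: successors {w6, w7}; p there: w6:F, w7:T. ✗
w6: successors {w7}; p there: w7:T. ✓
w7: successors {w7}; p there: w7:T. ✓
Satisfying worlds: {w6, w7}.
So □p fails at the other 1 world.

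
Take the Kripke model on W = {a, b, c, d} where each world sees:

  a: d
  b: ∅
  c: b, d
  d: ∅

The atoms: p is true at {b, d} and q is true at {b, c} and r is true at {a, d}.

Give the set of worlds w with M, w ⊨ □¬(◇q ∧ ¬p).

a: successors {d}; ¬(◇q ∧ ¬p) there: d:T. ✓
b: no successors, so □¬(◇q ∧ ¬p) holds vacuously. ✓
c: successors {b, d}; ¬(◇q ∧ ¬p) there: b:T, d:T. ✓
d: no successors, so □¬(◇q ∧ ¬p) holds vacuously. ✓

{a, b, c, d}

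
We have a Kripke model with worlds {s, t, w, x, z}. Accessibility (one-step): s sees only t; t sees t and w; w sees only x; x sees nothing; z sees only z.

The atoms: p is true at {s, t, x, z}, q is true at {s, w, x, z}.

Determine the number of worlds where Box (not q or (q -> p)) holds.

4

s: successors {t}; not q or (q -> p) there: t:T. ✓
t: successors {t, w}; not q or (q -> p) there: t:T, w:F. ✗
w: successors {x}; not q or (q -> p) there: x:T. ✓
x: no successors, so Box (not q or (q -> p)) holds vacuously. ✓
z: successors {z}; not q or (q -> p) there: z:T. ✓
Satisfying worlds: {s, w, x, z}.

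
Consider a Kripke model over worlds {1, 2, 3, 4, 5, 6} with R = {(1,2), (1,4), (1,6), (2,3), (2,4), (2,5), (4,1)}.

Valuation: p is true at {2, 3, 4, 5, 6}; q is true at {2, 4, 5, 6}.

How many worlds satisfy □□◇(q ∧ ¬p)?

3

1: successors {2, 4, 6}; □◇(q ∧ ¬p) there: 2:F, 4:F, 6:T. ✗
2: successors {3, 4, 5}; □◇(q ∧ ¬p) there: 3:T, 4:F, 5:T. ✗
3: no successors, so □□◇(q ∧ ¬p) holds vacuously. ✓
4: successors {1}; □◇(q ∧ ¬p) there: 1:F. ✗
5: no successors, so □□◇(q ∧ ¬p) holds vacuously. ✓
6: no successors, so □□◇(q ∧ ¬p) holds vacuously. ✓
Satisfying worlds: {3, 5, 6}.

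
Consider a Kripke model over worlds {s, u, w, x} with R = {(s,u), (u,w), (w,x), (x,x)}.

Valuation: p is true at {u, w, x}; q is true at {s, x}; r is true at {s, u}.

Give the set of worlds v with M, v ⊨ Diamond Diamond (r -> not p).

s: successors {u}; Diamond (r -> not p) there: u:T. ✓
u: successors {w}; Diamond (r -> not p) there: w:T. ✓
w: successors {x}; Diamond (r -> not p) there: x:T. ✓
x: successors {x}; Diamond (r -> not p) there: x:T. ✓

{s, u, w, x}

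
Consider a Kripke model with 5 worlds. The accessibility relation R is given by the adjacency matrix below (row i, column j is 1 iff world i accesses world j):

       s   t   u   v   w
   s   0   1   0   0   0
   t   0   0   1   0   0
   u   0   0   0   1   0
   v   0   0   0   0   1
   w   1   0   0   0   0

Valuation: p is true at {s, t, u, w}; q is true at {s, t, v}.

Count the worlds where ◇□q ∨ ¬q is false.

s: ◇□q is F, ¬q is F. ✗
t: ◇□q is T, ¬q is F. ✓
u: ◇□q is F, ¬q is T. ✓
v: ◇□q is T, ¬q is F. ✓
w: ◇□q is T, ¬q is T. ✓
Satisfying worlds: {t, u, v, w}.
So ◇□q ∨ ¬q fails at the other 1 world.

1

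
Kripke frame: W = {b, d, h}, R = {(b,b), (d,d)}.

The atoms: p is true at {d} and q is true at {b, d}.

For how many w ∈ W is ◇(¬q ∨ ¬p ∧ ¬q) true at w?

b: successors {b}; ¬q ∨ ¬p ∧ ¬q there: b:F. ✗
d: successors {d}; ¬q ∨ ¬p ∧ ¬q there: d:F. ✗
h: no successors, so ◇(¬q ∨ ¬p ∧ ¬q) fails. ✗
Satisfying worlds: ∅.

0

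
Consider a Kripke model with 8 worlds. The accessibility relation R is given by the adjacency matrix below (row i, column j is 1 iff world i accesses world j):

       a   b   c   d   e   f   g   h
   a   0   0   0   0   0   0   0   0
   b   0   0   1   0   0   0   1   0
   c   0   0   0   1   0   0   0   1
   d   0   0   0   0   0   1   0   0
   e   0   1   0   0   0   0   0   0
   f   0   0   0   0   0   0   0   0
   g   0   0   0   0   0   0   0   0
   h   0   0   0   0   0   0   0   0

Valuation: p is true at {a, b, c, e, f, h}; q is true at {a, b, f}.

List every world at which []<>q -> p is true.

a: []<>q is T, p is T. ✓
b: []<>q is F, p is T. ✓
c: []<>q is F, p is T. ✓
d: []<>q is F, p is F. ✓
e: []<>q is F, p is T. ✓
f: []<>q is T, p is T. ✓
g: []<>q is T, p is F. ✗
h: []<>q is T, p is T. ✓

{a, b, c, d, e, f, h}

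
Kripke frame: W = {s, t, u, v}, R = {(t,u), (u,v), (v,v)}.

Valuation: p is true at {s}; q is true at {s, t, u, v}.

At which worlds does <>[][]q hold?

{t, u, v}

s: no successors, so <>[][]q fails. ✗
t: successors {u}; [][]q there: u:T. ✓
u: successors {v}; [][]q there: v:T. ✓
v: successors {v}; [][]q there: v:T. ✓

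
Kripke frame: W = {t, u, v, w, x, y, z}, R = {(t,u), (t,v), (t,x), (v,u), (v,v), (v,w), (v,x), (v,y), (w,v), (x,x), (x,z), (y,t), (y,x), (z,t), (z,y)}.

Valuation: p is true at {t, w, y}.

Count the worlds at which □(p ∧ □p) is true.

t: successors {u, v, x}; p ∧ □p there: u:F, v:F, x:F. ✗
u: no successors, so □(p ∧ □p) holds vacuously. ✓
v: successors {u, v, w, x, y}; p ∧ □p there: u:F, v:F, w:F, x:F, y:F. ✗
w: successors {v}; p ∧ □p there: v:F. ✗
x: successors {x, z}; p ∧ □p there: x:F, z:F. ✗
y: successors {t, x}; p ∧ □p there: t:F, x:F. ✗
z: successors {t, y}; p ∧ □p there: t:F, y:F. ✗
Satisfying worlds: {u}.

1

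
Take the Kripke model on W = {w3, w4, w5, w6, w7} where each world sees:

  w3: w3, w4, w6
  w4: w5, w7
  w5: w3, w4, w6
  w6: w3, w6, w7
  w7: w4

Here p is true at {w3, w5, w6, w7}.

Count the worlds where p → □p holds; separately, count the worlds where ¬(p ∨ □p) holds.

2 and 0

For p → □p:
w3: p is T, □p is F. ✗
w4: p is F, □p is T. ✓
w5: p is T, □p is F. ✗
w6: p is T, □p is T. ✓
w7: p is T, □p is F. ✗
— 2 worlds.
For ¬(p ∨ □p):
w3: p ∨ □p is T. ✗
w4: p ∨ □p is T. ✗
w5: p ∨ □p is T. ✗
w6: p ∨ □p is T. ✗
w7: p ∨ □p is T. ✗
— 0 worlds.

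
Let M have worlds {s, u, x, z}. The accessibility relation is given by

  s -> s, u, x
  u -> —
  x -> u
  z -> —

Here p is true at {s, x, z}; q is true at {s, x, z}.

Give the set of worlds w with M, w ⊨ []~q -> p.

s: []~q is F, p is T. ✓
u: []~q is T, p is F. ✗
x: []~q is T, p is T. ✓
z: []~q is T, p is T. ✓

{s, x, z}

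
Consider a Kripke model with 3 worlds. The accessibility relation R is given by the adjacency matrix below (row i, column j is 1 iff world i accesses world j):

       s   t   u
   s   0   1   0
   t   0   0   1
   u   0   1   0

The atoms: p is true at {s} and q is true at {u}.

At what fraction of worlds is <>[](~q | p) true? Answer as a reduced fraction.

s: successors {t}; [](~q | p) there: t:F. ✗
t: successors {u}; [](~q | p) there: u:T. ✓
u: successors {t}; [](~q | p) there: t:F. ✗
That's 1 of 3 worlds, so 1/3.

1/3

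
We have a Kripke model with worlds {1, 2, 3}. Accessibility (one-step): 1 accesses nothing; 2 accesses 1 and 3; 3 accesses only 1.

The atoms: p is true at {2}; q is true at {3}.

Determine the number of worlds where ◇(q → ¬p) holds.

2

1: no successors, so ◇(q → ¬p) fails. ✗
2: successors {1, 3}; q → ¬p there: 1:T, 3:T. ✓
3: successors {1}; q → ¬p there: 1:T. ✓
Satisfying worlds: {2, 3}.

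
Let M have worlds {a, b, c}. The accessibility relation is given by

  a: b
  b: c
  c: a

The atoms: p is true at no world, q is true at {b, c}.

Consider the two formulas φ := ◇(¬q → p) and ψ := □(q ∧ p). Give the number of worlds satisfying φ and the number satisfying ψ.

For ◇(¬q → p):
a: successors {b}; ¬q → p there: b:T. ✓
b: successors {c}; ¬q → p there: c:T. ✓
c: successors {a}; ¬q → p there: a:F. ✗
— 2 worlds.
For □(q ∧ p):
a: successors {b}; q ∧ p there: b:F. ✗
b: successors {c}; q ∧ p there: c:F. ✗
c: successors {a}; q ∧ p there: a:F. ✗
— 0 worlds.

2 and 0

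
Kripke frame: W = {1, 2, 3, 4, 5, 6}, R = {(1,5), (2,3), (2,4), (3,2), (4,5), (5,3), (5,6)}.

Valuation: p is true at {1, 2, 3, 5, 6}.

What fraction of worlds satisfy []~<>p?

1/6

1: successors {5}; ~<>p there: 5:F. ✗
2: successors {3, 4}; ~<>p there: 3:F, 4:F. ✗
3: successors {2}; ~<>p there: 2:F. ✗
4: successors {5}; ~<>p there: 5:F. ✗
5: successors {3, 6}; ~<>p there: 3:F, 6:T. ✗
6: no successors, so []~<>p holds vacuously. ✓
That's 1 of 6 worlds, so 1/6.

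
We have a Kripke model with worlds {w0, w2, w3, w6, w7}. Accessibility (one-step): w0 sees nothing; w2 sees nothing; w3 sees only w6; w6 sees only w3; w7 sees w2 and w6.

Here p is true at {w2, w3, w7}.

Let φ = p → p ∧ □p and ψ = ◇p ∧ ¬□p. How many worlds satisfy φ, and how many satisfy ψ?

3 and 1

For p → p ∧ □p:
w0: p is F, p ∧ □p is F. ✓
w2: p is T, p ∧ □p is T. ✓
w3: p is T, p ∧ □p is F. ✗
w6: p is F, p ∧ □p is F. ✓
w7: p is T, p ∧ □p is F. ✗
— 3 worlds.
For ◇p ∧ ¬□p:
w0: ◇p is F, ¬□p is F. ✗
w2: ◇p is F, ¬□p is F. ✗
w3: ◇p is F, ¬□p is T. ✗
w6: ◇p is T, ¬□p is F. ✗
w7: ◇p is T, ¬□p is T. ✓
— 1 world.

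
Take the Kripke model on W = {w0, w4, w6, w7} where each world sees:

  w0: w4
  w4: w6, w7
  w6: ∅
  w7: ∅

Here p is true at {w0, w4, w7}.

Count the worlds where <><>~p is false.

w0: successors {w4}; <>~p there: w4:T. ✓
w4: successors {w6, w7}; <>~p there: w6:F, w7:F. ✗
w6: no successors, so <><>~p fails. ✗
w7: no successors, so <><>~p fails. ✗
Satisfying worlds: {w0}.
So <><>~p fails at the other 3 worlds.

3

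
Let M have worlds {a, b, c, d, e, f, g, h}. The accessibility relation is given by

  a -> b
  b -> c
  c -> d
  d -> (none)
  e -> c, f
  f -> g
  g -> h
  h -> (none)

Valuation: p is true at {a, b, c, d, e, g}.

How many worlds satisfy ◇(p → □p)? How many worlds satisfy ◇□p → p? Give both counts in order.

For ◇(p → □p):
a: successors {b}; p → □p there: b:T. ✓
b: successors {c}; p → □p there: c:T. ✓
c: successors {d}; p → □p there: d:T. ✓
d: no successors, so ◇(p → □p) fails. ✗
e: successors {c, f}; p → □p there: c:T, f:T. ✓
f: successors {g}; p → □p there: g:F. ✗
g: successors {h}; p → □p there: h:T. ✓
h: no successors, so ◇(p → □p) fails. ✗
— 5 worlds.
For ◇□p → p:
a: ◇□p is T, p is T. ✓
b: ◇□p is T, p is T. ✓
c: ◇□p is T, p is T. ✓
d: ◇□p is F, p is T. ✓
e: ◇□p is T, p is T. ✓
f: ◇□p is F, p is F. ✓
g: ◇□p is T, p is T. ✓
h: ◇□p is F, p is F. ✓
— 8 worlds.

5 and 8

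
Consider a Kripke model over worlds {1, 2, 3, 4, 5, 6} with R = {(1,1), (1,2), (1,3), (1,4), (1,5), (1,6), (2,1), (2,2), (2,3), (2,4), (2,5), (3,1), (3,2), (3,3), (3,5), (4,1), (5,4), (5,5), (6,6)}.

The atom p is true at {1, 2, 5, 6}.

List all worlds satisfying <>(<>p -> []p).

{1, 2, 5, 6}

1: successors {1, 2, 3, 4, 5, 6}; <>p -> []p there: 1:F, 2:F, 3:F, 4:T, 5:F, 6:T. ✓
2: successors {1, 2, 3, 4, 5}; <>p -> []p there: 1:F, 2:F, 3:F, 4:T, 5:F. ✓
3: successors {1, 2, 3, 5}; <>p -> []p there: 1:F, 2:F, 3:F, 5:F. ✗
4: successors {1}; <>p -> []p there: 1:F. ✗
5: successors {4, 5}; <>p -> []p there: 4:T, 5:F. ✓
6: successors {6}; <>p -> []p there: 6:T. ✓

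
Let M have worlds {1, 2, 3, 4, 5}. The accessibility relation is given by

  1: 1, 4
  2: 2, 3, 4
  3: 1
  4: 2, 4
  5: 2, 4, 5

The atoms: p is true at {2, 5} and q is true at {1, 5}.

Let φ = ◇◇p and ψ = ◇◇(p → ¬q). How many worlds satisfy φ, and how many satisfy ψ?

4 and 5

For ◇◇p:
1: successors {1, 4}; ◇p there: 1:F, 4:T. ✓
2: successors {2, 3, 4}; ◇p there: 2:T, 3:F, 4:T. ✓
3: successors {1}; ◇p there: 1:F. ✗
4: successors {2, 4}; ◇p there: 2:T, 4:T. ✓
5: successors {2, 4, 5}; ◇p there: 2:T, 4:T, 5:T. ✓
— 4 worlds.
For ◇◇(p → ¬q):
1: successors {1, 4}; ◇(p → ¬q) there: 1:T, 4:T. ✓
2: successors {2, 3, 4}; ◇(p → ¬q) there: 2:T, 3:T, 4:T. ✓
3: successors {1}; ◇(p → ¬q) there: 1:T. ✓
4: successors {2, 4}; ◇(p → ¬q) there: 2:T, 4:T. ✓
5: successors {2, 4, 5}; ◇(p → ¬q) there: 2:T, 4:T, 5:T. ✓
— 5 worlds.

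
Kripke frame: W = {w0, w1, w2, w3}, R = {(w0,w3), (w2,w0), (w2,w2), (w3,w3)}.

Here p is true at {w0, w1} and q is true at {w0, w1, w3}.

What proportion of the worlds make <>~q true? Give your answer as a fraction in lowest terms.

w0: successors {w3}; ~q there: w3:F. ✗
w1: no successors, so <>~q fails. ✗
w2: successors {w0, w2}; ~q there: w0:F, w2:T. ✓
w3: successors {w3}; ~q there: w3:F. ✗
That's 1 of 4 worlds, so 1/4.

1/4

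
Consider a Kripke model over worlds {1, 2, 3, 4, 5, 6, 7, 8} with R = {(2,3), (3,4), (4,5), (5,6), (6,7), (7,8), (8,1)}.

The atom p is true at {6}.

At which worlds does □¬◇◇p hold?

{1, 2, 4, 5, 6, 7, 8}

1: no successors, so □¬◇◇p holds vacuously. ✓
2: successors {3}; ¬◇◇p there: 3:T. ✓
3: successors {4}; ¬◇◇p there: 4:F. ✗
4: successors {5}; ¬◇◇p there: 5:T. ✓
5: successors {6}; ¬◇◇p there: 6:T. ✓
6: successors {7}; ¬◇◇p there: 7:T. ✓
7: successors {8}; ¬◇◇p there: 8:T. ✓
8: successors {1}; ¬◇◇p there: 1:T. ✓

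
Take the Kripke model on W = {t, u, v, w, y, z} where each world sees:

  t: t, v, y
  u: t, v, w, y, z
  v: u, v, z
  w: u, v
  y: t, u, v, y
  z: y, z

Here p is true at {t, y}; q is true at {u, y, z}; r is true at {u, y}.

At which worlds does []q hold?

{z}

t: successors {t, v, y}; q there: t:F, v:F, y:T. ✗
u: successors {t, v, w, y, z}; q there: t:F, v:F, w:F, y:T, z:T. ✗
v: successors {u, v, z}; q there: u:T, v:F, z:T. ✗
w: successors {u, v}; q there: u:T, v:F. ✗
y: successors {t, u, v, y}; q there: t:F, u:T, v:F, y:T. ✗
z: successors {y, z}; q there: y:T, z:T. ✓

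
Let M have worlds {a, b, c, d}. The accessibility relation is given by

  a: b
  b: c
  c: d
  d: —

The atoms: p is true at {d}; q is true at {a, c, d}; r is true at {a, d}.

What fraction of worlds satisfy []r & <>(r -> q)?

1/4

a: []r is F, <>(r -> q) is T. ✗
b: []r is F, <>(r -> q) is T. ✗
c: []r is T, <>(r -> q) is T. ✓
d: []r is T, <>(r -> q) is F. ✗
That's 1 of 4 worlds, so 1/4.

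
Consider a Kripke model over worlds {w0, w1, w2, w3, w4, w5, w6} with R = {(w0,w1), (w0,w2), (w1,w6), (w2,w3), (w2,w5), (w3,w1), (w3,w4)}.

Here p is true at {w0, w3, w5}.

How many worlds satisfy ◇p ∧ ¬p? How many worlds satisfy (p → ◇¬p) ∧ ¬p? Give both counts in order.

1 and 4

For ◇p ∧ ¬p:
w0: ◇p is F, ¬p is F. ✗
w1: ◇p is F, ¬p is T. ✗
w2: ◇p is T, ¬p is T. ✓
w3: ◇p is F, ¬p is F. ✗
w4: ◇p is F, ¬p is T. ✗
w5: ◇p is F, ¬p is F. ✗
w6: ◇p is F, ¬p is T. ✗
— 1 world.
For (p → ◇¬p) ∧ ¬p:
w0: p → ◇¬p is T, ¬p is F. ✗
w1: p → ◇¬p is T, ¬p is T. ✓
w2: p → ◇¬p is T, ¬p is T. ✓
w3: p → ◇¬p is T, ¬p is F. ✗
w4: p → ◇¬p is T, ¬p is T. ✓
w5: p → ◇¬p is F, ¬p is F. ✗
w6: p → ◇¬p is T, ¬p is T. ✓
— 4 worlds.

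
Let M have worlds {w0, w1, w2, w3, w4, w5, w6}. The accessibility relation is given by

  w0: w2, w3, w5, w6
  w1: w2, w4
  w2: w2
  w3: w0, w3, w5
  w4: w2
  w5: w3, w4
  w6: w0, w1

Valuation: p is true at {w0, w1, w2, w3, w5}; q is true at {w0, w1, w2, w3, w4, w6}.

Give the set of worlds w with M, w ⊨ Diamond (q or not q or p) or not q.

w0: Diamond (q or not q or p) is T, not q is F. ✓
w1: Diamond (q or not q or p) is T, not q is F. ✓
w2: Diamond (q or not q or p) is T, not q is F. ✓
w3: Diamond (q or not q or p) is T, not q is F. ✓
w4: Diamond (q or not q or p) is T, not q is F. ✓
w5: Diamond (q or not q or p) is T, not q is T. ✓
w6: Diamond (q or not q or p) is T, not q is F. ✓

{w0, w1, w2, w3, w4, w5, w6}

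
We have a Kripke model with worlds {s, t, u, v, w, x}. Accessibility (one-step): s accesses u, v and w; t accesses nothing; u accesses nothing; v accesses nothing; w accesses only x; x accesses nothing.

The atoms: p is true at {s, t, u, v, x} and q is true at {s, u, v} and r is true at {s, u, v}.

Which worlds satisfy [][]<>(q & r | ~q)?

{t, u, v, w, x}

s: successors {u, v, w}; []<>(q & r | ~q) there: u:T, v:T, w:F. ✗
t: no successors, so [][]<>(q & r | ~q) holds vacuously. ✓
u: no successors, so [][]<>(q & r | ~q) holds vacuously. ✓
v: no successors, so [][]<>(q & r | ~q) holds vacuously. ✓
w: successors {x}; []<>(q & r | ~q) there: x:T. ✓
x: no successors, so [][]<>(q & r | ~q) holds vacuously. ✓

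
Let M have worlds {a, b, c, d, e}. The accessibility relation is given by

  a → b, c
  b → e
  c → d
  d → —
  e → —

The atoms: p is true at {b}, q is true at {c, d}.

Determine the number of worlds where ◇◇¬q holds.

a: successors {b, c}; ◇¬q there: b:T, c:F. ✓
b: successors {e}; ◇¬q there: e:F. ✗
c: successors {d}; ◇¬q there: d:F. ✗
d: no successors, so ◇◇¬q fails. ✗
e: no successors, so ◇◇¬q fails. ✗
Satisfying worlds: {a}.

1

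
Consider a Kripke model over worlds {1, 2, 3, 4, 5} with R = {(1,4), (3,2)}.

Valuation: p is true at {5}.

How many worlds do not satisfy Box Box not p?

1: successors {4}; Box not p there: 4:T. ✓
2: no successors, so Box Box not p holds vacuously. ✓
3: successors {2}; Box not p there: 2:T. ✓
4: no successors, so Box Box not p holds vacuously. ✓
5: no successors, so Box Box not p holds vacuously. ✓
Satisfying worlds: {1, 2, 3, 4, 5}.
So Box Box not p fails at the other 0 worlds.

0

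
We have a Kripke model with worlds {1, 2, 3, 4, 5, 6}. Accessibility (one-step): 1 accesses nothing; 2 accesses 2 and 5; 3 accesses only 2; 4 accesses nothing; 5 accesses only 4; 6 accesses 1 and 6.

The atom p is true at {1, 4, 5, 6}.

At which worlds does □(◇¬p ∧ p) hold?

{1, 4}

1: no successors, so □(◇¬p ∧ p) holds vacuously. ✓
2: successors {2, 5}; ◇¬p ∧ p there: 2:F, 5:F. ✗
3: successors {2}; ◇¬p ∧ p there: 2:F. ✗
4: no successors, so □(◇¬p ∧ p) holds vacuously. ✓
5: successors {4}; ◇¬p ∧ p there: 4:F. ✗
6: successors {1, 6}; ◇¬p ∧ p there: 1:F, 6:F. ✗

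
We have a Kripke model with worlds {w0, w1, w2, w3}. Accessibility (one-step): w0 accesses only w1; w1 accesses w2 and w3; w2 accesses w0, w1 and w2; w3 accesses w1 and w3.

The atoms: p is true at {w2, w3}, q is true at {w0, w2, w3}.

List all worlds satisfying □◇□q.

w0: successors {w1}; ◇□q there: w1:F. ✗
w1: successors {w2, w3}; ◇□q there: w2:T, w3:T. ✓
w2: successors {w0, w1, w2}; ◇□q there: w0:T, w1:F, w2:T. ✗
w3: successors {w1, w3}; ◇□q there: w1:F, w3:T. ✗

{w1}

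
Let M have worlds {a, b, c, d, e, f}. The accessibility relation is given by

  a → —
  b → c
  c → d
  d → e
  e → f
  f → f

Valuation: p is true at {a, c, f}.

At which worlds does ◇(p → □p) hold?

{c, d, e, f}

a: no successors, so ◇(p → □p) fails. ✗
b: successors {c}; p → □p there: c:F. ✗
c: successors {d}; p → □p there: d:T. ✓
d: successors {e}; p → □p there: e:T. ✓
e: successors {f}; p → □p there: f:T. ✓
f: successors {f}; p → □p there: f:T. ✓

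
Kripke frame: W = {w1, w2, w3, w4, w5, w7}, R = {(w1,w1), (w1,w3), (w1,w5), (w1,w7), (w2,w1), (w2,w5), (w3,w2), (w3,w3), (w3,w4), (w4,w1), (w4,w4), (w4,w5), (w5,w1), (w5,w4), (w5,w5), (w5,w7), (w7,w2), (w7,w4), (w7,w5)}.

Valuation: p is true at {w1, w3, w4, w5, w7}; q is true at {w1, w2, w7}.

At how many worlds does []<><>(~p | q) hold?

w1: successors {w1, w3, w5, w7}; <><>(~p | q) there: w1:T, w3:T, w5:T, w7:T. ✓
w2: successors {w1, w5}; <><>(~p | q) there: w1:T, w5:T. ✓
w3: successors {w2, w3, w4}; <><>(~p | q) there: w2:T, w3:T, w4:T. ✓
w4: successors {w1, w4, w5}; <><>(~p | q) there: w1:T, w4:T, w5:T. ✓
w5: successors {w1, w4, w5, w7}; <><>(~p | q) there: w1:T, w4:T, w5:T, w7:T. ✓
w7: successors {w2, w4, w5}; <><>(~p | q) there: w2:T, w4:T, w5:T. ✓
Satisfying worlds: {w1, w2, w3, w4, w5, w7}.

6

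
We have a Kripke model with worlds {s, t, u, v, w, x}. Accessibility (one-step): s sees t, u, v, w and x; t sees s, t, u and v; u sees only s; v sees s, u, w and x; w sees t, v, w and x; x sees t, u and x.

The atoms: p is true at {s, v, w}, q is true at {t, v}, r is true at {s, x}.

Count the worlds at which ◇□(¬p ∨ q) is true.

4

s: successors {t, u, v, w, x}; □(¬p ∨ q) there: t:F, u:F, v:F, w:F, x:T. ✓
t: successors {s, t, u, v}; □(¬p ∨ q) there: s:F, t:F, u:F, v:F. ✗
u: successors {s}; □(¬p ∨ q) there: s:F. ✗
v: successors {s, u, w, x}; □(¬p ∨ q) there: s:F, u:F, w:F, x:T. ✓
w: successors {t, v, w, x}; □(¬p ∨ q) there: t:F, v:F, w:F, x:T. ✓
x: successors {t, u, x}; □(¬p ∨ q) there: t:F, u:F, x:T. ✓
Satisfying worlds: {s, v, w, x}.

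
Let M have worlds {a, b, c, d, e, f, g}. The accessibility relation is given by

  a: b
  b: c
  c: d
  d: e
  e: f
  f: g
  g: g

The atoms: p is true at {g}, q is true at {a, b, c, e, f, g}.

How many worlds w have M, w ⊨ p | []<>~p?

5

a: p is F, []<>~p is T. ✓
b: p is F, []<>~p is T. ✓
c: p is F, []<>~p is T. ✓
d: p is F, []<>~p is T. ✓
e: p is F, []<>~p is F. ✗
f: p is F, []<>~p is F. ✗
g: p is T, []<>~p is F. ✓
Satisfying worlds: {a, b, c, d, g}.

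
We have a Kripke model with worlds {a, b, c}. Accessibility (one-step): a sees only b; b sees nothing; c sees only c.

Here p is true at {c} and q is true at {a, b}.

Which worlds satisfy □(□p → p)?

a: successors {b}; □p → p there: b:F. ✗
b: no successors, so □(□p → p) holds vacuously. ✓
c: successors {c}; □p → p there: c:T. ✓

{b, c}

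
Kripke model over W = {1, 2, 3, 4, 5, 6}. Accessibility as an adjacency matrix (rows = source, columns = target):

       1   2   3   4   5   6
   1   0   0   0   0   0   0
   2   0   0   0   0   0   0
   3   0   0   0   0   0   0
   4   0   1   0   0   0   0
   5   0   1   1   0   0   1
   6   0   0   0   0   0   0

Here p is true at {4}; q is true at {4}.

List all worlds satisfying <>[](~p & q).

1: no successors, so <>[](~p & q) fails. ✗
2: no successors, so <>[](~p & q) fails. ✗
3: no successors, so <>[](~p & q) fails. ✗
4: successors {2}; [](~p & q) there: 2:T. ✓
5: successors {2, 3, 6}; [](~p & q) there: 2:T, 3:T, 6:T. ✓
6: no successors, so <>[](~p & q) fails. ✗

{4, 5}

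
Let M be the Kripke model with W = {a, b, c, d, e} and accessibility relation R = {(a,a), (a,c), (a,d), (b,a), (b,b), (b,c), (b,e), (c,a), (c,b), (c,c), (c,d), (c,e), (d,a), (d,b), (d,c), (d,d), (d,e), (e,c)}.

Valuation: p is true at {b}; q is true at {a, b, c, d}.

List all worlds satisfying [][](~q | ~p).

a: successors {a, c, d}; [](~q | ~p) there: a:T, c:F, d:F. ✗
b: successors {a, b, c, e}; [](~q | ~p) there: a:T, b:F, c:F, e:T. ✗
c: successors {a, b, c, d, e}; [](~q | ~p) there: a:T, b:F, c:F, d:F, e:T. ✗
d: successors {a, b, c, d, e}; [](~q | ~p) there: a:T, b:F, c:F, d:F, e:T. ✗
e: successors {c}; [](~q | ~p) there: c:F. ✗

∅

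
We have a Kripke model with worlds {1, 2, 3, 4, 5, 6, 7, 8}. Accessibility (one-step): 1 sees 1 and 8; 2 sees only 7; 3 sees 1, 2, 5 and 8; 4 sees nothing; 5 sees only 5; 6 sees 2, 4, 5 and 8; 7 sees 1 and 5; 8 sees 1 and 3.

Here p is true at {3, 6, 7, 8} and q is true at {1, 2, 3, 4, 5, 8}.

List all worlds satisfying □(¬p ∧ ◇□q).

{4, 5, 7}

1: successors {1, 8}; ¬p ∧ ◇□q there: 1:T, 8:F. ✗
2: successors {7}; ¬p ∧ ◇□q there: 7:F. ✗
3: successors {1, 2, 5, 8}; ¬p ∧ ◇□q there: 1:T, 2:T, 5:T, 8:F. ✗
4: no successors, so □(¬p ∧ ◇□q) holds vacuously. ✓
5: successors {5}; ¬p ∧ ◇□q there: 5:T. ✓
6: successors {2, 4, 5, 8}; ¬p ∧ ◇□q there: 2:T, 4:F, 5:T, 8:F. ✗
7: successors {1, 5}; ¬p ∧ ◇□q there: 1:T, 5:T. ✓
8: successors {1, 3}; ¬p ∧ ◇□q there: 1:T, 3:F. ✗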